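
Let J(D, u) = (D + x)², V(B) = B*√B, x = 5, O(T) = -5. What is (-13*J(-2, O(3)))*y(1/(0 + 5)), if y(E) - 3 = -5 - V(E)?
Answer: 234 + 117*√5/25 ≈ 244.46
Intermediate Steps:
V(B) = B^(3/2)
J(D, u) = (5 + D)² (J(D, u) = (D + 5)² = (5 + D)²)
y(E) = -2 - E^(3/2) (y(E) = 3 + (-5 - E^(3/2)) = -2 - E^(3/2))
(-13*J(-2, O(3)))*y(1/(0 + 5)) = (-13*(5 - 2)²)*(-2 - (1/(0 + 5))^(3/2)) = (-13*3²)*(-2 - (1/5)^(3/2)) = (-13*9)*(-2 - (⅕)^(3/2)) = -117*(-2 - √5/25) = 234 + 117*√5/25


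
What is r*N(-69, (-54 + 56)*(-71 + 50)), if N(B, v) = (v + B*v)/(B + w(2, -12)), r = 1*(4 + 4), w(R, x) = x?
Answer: -7616/27 ≈ -282.07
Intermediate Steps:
r = 8 (r = 1*8 = 8)
N(B, v) = (v + B*v)/(-12 + B) (N(B, v) = (v + B*v)/(B - 12) = (v + B*v)/(-12 + B))
r*N(-69, (-54 + 56)*(-71 + 50)) = 8*(((-54 + 56)*(-71 + 50))*(1 - 69)/(-12 - 69)) = 8*((2*(-21))*(-68)/(-81)) = 8*(-42*(-1/81)*(-68)) = 8*(-952/27) = -7616/27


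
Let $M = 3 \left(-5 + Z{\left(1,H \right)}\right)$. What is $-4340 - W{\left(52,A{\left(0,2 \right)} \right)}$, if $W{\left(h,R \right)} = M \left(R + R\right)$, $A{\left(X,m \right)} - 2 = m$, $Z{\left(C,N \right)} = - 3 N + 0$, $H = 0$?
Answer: $-4220$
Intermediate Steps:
$Z{\left(C,N \right)} = - 3 N$
$M = -15$ ($M = 3 \left(-5 - 0\right) = 3 \left(-5 + 0\right) = 3 \left(-5\right) = -15$)
$A{\left(X,m \right)} = 2 + m$
$W{\left(h,R \right)} = - 30 R$ ($W{\left(h,R \right)} = - 15 \left(R + R\right) = - 15 \cdot 2 R = - 30 R$)
$-4340 - W{\left(52,A{\left(0,2 \right)} \right)} = -4340 - - 30 \left(2 + 2\right) = -4340 - \left(-30\right) 4 = -4340 - -120 = -4340 + 120 = -4220$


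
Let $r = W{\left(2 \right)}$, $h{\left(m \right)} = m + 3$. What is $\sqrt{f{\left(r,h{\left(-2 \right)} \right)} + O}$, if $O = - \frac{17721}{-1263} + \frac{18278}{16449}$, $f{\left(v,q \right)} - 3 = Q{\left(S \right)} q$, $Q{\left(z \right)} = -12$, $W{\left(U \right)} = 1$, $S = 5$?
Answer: $\frac{2 \sqrt{73637330496645}}{6925029} \approx 2.4783$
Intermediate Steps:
$h{\left(m \right)} = 3 + m$
$r = 1$
$f{\left(v,q \right)} = 3 - 12 q$
$O = \frac{104859281}{6925029}$ ($O = \left(-17721\right) \left(- \frac{1}{1263}\right) + 18278 \cdot \frac{1}{16449} = \frac{5907}{421} + \frac{18278}{16449} = \frac{104859281}{6925029} \approx 15.142$)
$\sqrt{f{\left(r,h{\left(-2 \right)} \right)} + O} = \sqrt{\left(3 - 12 \left(3 - 2\right)\right) + \frac{104859281}{6925029}} = \sqrt{\left(3 - 12\right) + \frac{104859281}{6925029}} = \sqrt{-9 + \frac{104859281}{6925029}} = \sqrt{\frac{42534020}{6925029}} = \frac{2 \sqrt{73637330496645}}{6925029}$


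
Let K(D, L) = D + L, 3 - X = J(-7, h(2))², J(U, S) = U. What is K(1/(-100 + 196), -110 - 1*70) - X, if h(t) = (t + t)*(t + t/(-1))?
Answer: -12863/96 ≈ -133.99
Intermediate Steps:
h(t) = 0 (h(t) = (2*t)*(t + t*(-1)) = (2*t)*(t - t) = (2*t)*0 = 0)
X = -46 (X = 3 - 1*(-7)² = 3 - 1*49 = 3 - 49 = -46)
K(1/(-100 + 196), -110 - 1*70) - X = (1/(-100 + 196) + (-110 - 1*70)) - 1*(-46) = (1/96 + (-110 - 70)) + 46 = (1/96 - 180) + 46 = -17279/96 + 46 = -12863/96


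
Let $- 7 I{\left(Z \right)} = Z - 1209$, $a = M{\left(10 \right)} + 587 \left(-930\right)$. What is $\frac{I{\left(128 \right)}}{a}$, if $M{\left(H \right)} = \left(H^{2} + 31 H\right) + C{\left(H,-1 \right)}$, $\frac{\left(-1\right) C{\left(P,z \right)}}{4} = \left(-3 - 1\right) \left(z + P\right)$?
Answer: $- \frac{1081}{3817492} \approx -0.00028317$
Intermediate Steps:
$C{\left(P,z \right)} = 16 P + 16 z$ ($C{\left(P,z \right)} = - 4 \left(-3 - 1\right) \left(z + P\right) = - 4 \left(- 4 \left(P + z\right)\right) = - 4 \left(- 4 P - 4 z\right) = 16 P + 16 z$)
$M{\left(H \right)} = -16 + H^{2} + 47 H$ ($M{\left(H \right)} = \left(H^{2} + 31 H\right) + \left(16 H + 16 \left(-1\right)\right) = \left(H^{2} + 31 H\right) + \left(16 H - 16\right) = \left(H^{2} + 31 H\right) + \left(-16 + 16 H\right) = -16 + H^{2} + 47 H$)
$a = -545356$ ($a = \left(-16 + 10^{2} + 47 \cdot 10\right) + 587 \left(-930\right) = \left(-16 + 100 + 470\right) - 545910 = 554 - 545910 = -545356$)
$I{\left(Z \right)} = \frac{1209}{7} - \frac{Z}{7}$ ($I{\left(Z \right)} = - \frac{Z - 1209}{7} = - \frac{-1209 + Z}{7} = \frac{1209}{7} - \frac{Z}{7}$)
$\frac{I{\left(128 \right)}}{a} = \frac{\frac{1209}{7} - \frac{128}{7}}{-545356} = \left(\frac{1209}{7} - \frac{128}{7}\right) \left(- \frac{1}{545356}\right) = \frac{1081}{7} \left(- \frac{1}{545356}\right) = - \frac{1081}{3817492}$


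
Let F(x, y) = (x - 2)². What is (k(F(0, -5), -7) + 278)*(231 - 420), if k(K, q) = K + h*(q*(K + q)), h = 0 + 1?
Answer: -57267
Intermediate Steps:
h = 1
F(x, y) = (-2 + x)²
k(K, q) = K + q*(K + q) (k(K, q) = K + 1*(q*(K + q)) = K + q*(K + q))
(k(F(0, -5), -7) + 278)*(231 - 420) = (((-2 + 0)² + (-7)² + (-2 + 0)²*(-7)) + 278)*(231 - 420) = (((-2)² + 49 + (-2)²*(-7)) + 278)*(-189) = ((4 + 49 + 4*(-7)) + 278)*(-189) = ((4 + 49 - 28) + 278)*(-189) = (25 + 278)*(-189) = 303*(-189) = -57267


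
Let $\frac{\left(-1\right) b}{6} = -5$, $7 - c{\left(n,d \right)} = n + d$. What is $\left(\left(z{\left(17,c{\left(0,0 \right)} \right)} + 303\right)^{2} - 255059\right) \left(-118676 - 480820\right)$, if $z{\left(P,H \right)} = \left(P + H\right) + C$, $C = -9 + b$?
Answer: $80305486680$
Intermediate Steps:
$c{\left(n,d \right)} = 7 - d - n$ ($c{\left(n,d \right)} = 7 - \left(n + d\right) = 7 - \left(d + n\right) = 7 - d - n$)
$b = 30$ ($b = \left(-6\right) \left(-5\right) = 30$)
$C = 21$ ($C = -9 + 30 = 21$)
$z{\left(P,H \right)} = 21 + H + P$ ($z{\left(P,H \right)} = \left(P + H\right) + 21 = \left(H + P\right) + 21 = 21 + H + P$)
$\left(\left(z{\left(17,c{\left(0,0 \right)} \right)} + 303\right)^{2} - 255059\right) \left(-118676 - 480820\right) = \left(\left(\left(21 - -7 + 17\right) + 303\right)^{2} - 255059\right) \left(-118676 - 480820\right) = \left(\left(\left(21 + \left(7 + 0 + 0\right) + 17\right) + 303\right)^{2} - 255059\right) \left(-599496\right) = \left(\left(\left(21 + 7 + 17\right) + 303\right)^{2} - 255059\right) \left(-599496\right) = \left(\left(45 + 303\right)^{2} - 255059\right) \left(-599496\right) = \left(348^{2} - 255059\right) \left(-599496\right) = \left(121104 - 255059\right) \left(-599496\right) = \left(-133955\right) \left(-599496\right) = 80305486680$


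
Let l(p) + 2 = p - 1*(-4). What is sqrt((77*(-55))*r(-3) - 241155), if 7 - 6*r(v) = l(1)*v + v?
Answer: I*sqrt(9164370)/6 ≈ 504.54*I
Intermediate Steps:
l(p) = 2 + p (l(p) = -2 + (p - 1*(-4)) = -2 + (p + 4) = -2 + (4 + p) = 2 + p)
r(v) = 7/6 - 2*v/3 (r(v) = 7/6 - ((2 + 1)*v + v)/6 = 7/6 - (3*v + v)/6 = 7/6 - 2*v/3)
sqrt((77*(-55))*r(-3) - 241155) = sqrt((77*(-55))*(7/6 - 2/3*(-3)) - 241155) = sqrt(-4235*(7/6 + 2) - 241155) = sqrt(-4235*19/6 - 241155) = sqrt(-80465/6 - 241155) = sqrt(-1527395/6) = I*sqrt(9164370)/6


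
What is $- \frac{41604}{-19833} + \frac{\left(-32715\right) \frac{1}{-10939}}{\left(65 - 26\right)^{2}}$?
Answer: $\frac{25661677773}{12221696201} \approx 2.0997$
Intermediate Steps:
$- \frac{41604}{-19833} + \frac{\left(-32715\right) \frac{1}{-10939}}{\left(65 - 26\right)^{2}} = \left(-41604\right) \left(- \frac{1}{19833}\right) + \frac{\left(-32715\right) \left(- \frac{1}{10939}\right)}{39^{2}} = \frac{13868}{6611} + \frac{32715}{10939 \cdot 1521} = \frac{13868}{6611} + \frac{32715}{10939} \cdot \frac{1}{1521} = \frac{13868}{6611} + \frac{3635}{1848691} = \frac{25661677773}{12221696201}$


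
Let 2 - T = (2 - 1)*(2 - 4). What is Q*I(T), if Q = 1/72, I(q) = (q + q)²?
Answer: 8/9 ≈ 0.88889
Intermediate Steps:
T = 4 (T = 2 - (2 - 1)*(2 - 4) = 2 - (-2) = 2 - 1*(-2) = 2 + 2 = 4)
I(q) = 4*q² (I(q) = (2*q)² = 4*q²)
Q = 1/72 ≈ 0.013889
Q*I(T) = (4*4²)/72 = (4*16)/72 = (1/72)*64 = 8/9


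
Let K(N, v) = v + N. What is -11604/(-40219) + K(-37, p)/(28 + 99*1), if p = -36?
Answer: -1462279/5107813 ≈ -0.28628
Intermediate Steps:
K(N, v) = N + v
-11604/(-40219) + K(-37, p)/(28 + 99*1) = -11604/(-40219) + (-37 - 36)/(28 + 99*1) = -11604*(-1/40219) - 73/(28 + 99) = 11604/40219 - 73/127 = -1462279/5107813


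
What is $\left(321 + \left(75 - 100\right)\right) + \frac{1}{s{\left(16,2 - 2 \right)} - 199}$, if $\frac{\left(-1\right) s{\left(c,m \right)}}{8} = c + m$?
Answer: $\frac{96791}{327} \approx 296.0$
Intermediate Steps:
$s{\left(c,m \right)} = - 8 c - 8 m$ ($s{\left(c,m \right)} = - 8 \left(c + m\right) = - 8 c - 8 m$)
$\left(321 + \left(75 - 100\right)\right) + \frac{1}{s{\left(16,2 - 2 \right)} - 199} = \left(321 + \left(75 - 100\right)\right) + \frac{1}{\left(\left(-8\right) 16 - 8 \left(2 - 2\right)\right) - 199} = \left(321 + \left(75 - 100\right)\right) + \frac{1}{\left(-128 - 0\right) - 199} = \left(321 - 25\right) + \frac{1}{\left(-128 + 0\right) - 199} = 296 + \frac{1}{-128 - 199} = 296 + \frac{1}{-327} = 296 - \frac{1}{327} = \frac{96791}{327}$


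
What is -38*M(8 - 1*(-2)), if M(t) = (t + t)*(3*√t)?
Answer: -2280*√10 ≈ -7210.0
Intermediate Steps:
M(t) = 6*t^(3/2) (M(t) = (2*t)*(3*√t) = 6*t^(3/2))
-38*M(8 - 1*(-2)) = -228*(8 - 1*(-2))^(3/2) = -228*(8 + 2)^(3/2) = -228*10^(3/2) = -228*10*√10 = -2280*√10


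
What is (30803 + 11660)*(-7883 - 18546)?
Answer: -1122254627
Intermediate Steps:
(30803 + 11660)*(-7883 - 18546) = 42463*(-26429) = -1122254627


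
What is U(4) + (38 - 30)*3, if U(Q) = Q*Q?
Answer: 40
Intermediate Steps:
U(Q) = Q²
U(4) + (38 - 30)*3 = 4² + (38 - 30)*3 = 16 + 8*3 = 16 + 24 = 40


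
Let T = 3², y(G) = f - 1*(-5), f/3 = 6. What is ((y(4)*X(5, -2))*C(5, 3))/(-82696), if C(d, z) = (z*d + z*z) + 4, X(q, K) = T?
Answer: -1449/20674 ≈ -0.070088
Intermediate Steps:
f = 18 (f = 3*6 = 18)
y(G) = 23 (y(G) = 18 - 1*(-5) = 18 + 5 = 23)
T = 9
X(q, K) = 9
C(d, z) = 4 + z² + d*z (C(d, z) = (d*z + z²) + 4 = (z² + d*z) + 4 = 4 + z² + d*z)
((y(4)*X(5, -2))*C(5, 3))/(-82696) = ((23*9)*(4 + 3² + 5*3))/(-82696) = (207*(4 + 9 + 15))*(-1/82696) = (207*28)*(-1/82696) = 5796*(-1/82696) = -1449/20674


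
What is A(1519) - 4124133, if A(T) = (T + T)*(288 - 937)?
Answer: -6095795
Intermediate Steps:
A(T) = -1298*T (A(T) = (2*T)*(-649) = -1298*T)
A(1519) - 4124133 = -1298*1519 - 4124133 = -1971662 - 4124133 = -6095795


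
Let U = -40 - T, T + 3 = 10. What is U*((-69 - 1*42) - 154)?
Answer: 12455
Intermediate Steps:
T = 7 (T = -3 + 10 = 7)
U = -47 (U = -40 - 1*7 = -40 - 7 = -47)
U*((-69 - 1*42) - 154) = -47*((-69 - 1*42) - 154) = -47*((-69 - 42) - 154) = -47*(-111 - 154) = -47*(-265) = 12455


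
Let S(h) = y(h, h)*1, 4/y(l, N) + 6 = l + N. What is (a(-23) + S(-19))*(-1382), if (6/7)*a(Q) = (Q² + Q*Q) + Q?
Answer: -18355033/11 ≈ -1.6686e+6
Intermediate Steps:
y(l, N) = 4/(-6 + N + l) (y(l, N) = 4/(-6 + (l + N)) = 4/(-6 + (N + l)) = 4/(-6 + N + l))
a(Q) = 7*Q²/3 + 7*Q/6 (a(Q) = 7*((Q² + Q*Q) + Q)/6 = 7*((Q² + Q²) + Q)/6 = 7*(2*Q² + Q)/6 = 7*(Q + 2*Q²)/6 = 7*Q²/3 + 7*Q/6)
S(h) = 4/(-6 + 2*h) (S(h) = (4/(-6 + h + h))*1 = (4/(-6 + 2*h))*1 = 4/(-6 + 2*h))
(a(-23) + S(-19))*(-1382) = ((7/6)*(-23)*(1 + 2*(-23)) + 2/(-3 - 19))*(-1382) = ((7/6)*(-23)*(1 - 46) + 2/(-22))*(-1382) = ((7/6)*(-23)*(-45) + 2*(-1/22))*(-1382) = (2415/2 - 1/11)*(-1382) = (26563/22)*(-1382) = -18355033/11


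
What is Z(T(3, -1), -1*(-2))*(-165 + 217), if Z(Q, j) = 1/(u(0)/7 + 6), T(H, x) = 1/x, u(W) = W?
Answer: 26/3 ≈ 8.6667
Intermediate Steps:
Z(Q, j) = 1/6 (Z(Q, j) = 1/(0/7 + 6) = 1/(0*(1/7) + 6) = 1/(0 + 6) = 1/6)
Z(T(3, -1), -1*(-2))*(-165 + 217) = (-165 + 217)/6 = (1/6)*52 = 26/3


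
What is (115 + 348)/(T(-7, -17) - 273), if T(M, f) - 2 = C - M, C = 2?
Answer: -463/262 ≈ -1.7672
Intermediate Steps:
T(M, f) = 4 - M (T(M, f) = 2 + (2 - M) = 4 - M)
(115 + 348)/(T(-7, -17) - 273) = (115 + 348)/((4 - 1*(-7)) - 273) = 463/((4 + 7) - 273) = 463/(11 - 273) = 463/(-262) = 463*(-1/262) = -463/262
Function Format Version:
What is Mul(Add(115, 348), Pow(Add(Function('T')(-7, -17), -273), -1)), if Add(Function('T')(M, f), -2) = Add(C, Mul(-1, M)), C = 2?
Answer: Rational(-463, 262) ≈ -1.7672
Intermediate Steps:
Function('T')(M, f) = Add(4, Mul(-1, M)) (Function('T')(M, f) = Add(2, Add(2, Mul(-1, M))) = Add(4, Mul(-1, M)))
Mul(Add(115, 348), Pow(Add(Function('T')(-7, -17), -273), -1)) = Mul(Add(115, 348), Pow(Add(Add(4, Mul(-1, -7)), -273), -1)) = Mul(463, Pow(Add(Add(4, 7), -273), -1)) = Mul(463, Pow(Add(11, -273), -1)) = Mul(463, Pow(-262, -1)) = Mul(463, Rational(-1, 262)) = Rational(-463, 262)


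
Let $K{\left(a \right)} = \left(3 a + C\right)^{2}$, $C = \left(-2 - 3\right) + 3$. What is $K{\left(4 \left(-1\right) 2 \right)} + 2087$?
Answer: $2763$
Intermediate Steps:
$C = -2$ ($C = -5 + 3 = -2$)
$K{\left(a \right)} = \left(-2 + 3 a\right)^{2}$ ($K{\left(a \right)} = \left(3 a - 2\right)^{2} = \left(-2 + 3 a\right)^{2}$)
$K{\left(4 \left(-1\right) 2 \right)} + 2087 = \left(-2 + 3 \cdot 4 \left(-1\right) 2\right)^{2} + 2087 = \left(-2 + 3 \left(\left(-4\right) 2\right)\right)^{2} + 2087 = \left(-2 + 3 \left(-8\right)\right)^{2} + 2087 = \left(-2 - 24\right)^{2} + 2087 = \left(-26\right)^{2} + 2087 = 676 + 2087 = 2763$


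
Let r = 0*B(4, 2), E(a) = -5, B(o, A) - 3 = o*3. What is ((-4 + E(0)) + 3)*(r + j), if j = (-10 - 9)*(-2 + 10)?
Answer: 912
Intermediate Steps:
B(o, A) = 3 + 3*o (B(o, A) = 3 + o*3 = 3 + 3*o)
j = -152 (j = -19*8 = -152)
r = 0 (r = 0*(3 + 3*4) = 0*(3 + 12) = 0*15 = 0)
((-4 + E(0)) + 3)*(r + j) = ((-4 - 5) + 3)*(0 - 152) = (-9 + 3)*(-152) = -6*(-152) = 912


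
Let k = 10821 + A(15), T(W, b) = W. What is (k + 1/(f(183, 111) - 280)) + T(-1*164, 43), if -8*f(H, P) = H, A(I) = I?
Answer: 25858248/2423 ≈ 10672.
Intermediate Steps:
f(H, P) = -H/8
k = 10836 (k = 10821 + 15 = 10836)
(k + 1/(f(183, 111) - 280)) + T(-1*164, 43) = (10836 + 1/(-⅛*183 - 280)) - 1*164 = (10836 + 1/(-183/8 - 280)) - 164 = (10836 + 1/(-2423/8)) - 164 = (10836 - 8/2423) - 164 = 26255620/2423 - 164 = 25858248/2423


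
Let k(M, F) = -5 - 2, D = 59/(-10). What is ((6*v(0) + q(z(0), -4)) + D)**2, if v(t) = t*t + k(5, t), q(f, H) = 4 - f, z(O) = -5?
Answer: 151321/100 ≈ 1513.2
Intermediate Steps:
D = -59/10 (D = 59*(-1/10) = -59/10 ≈ -5.9000)
k(M, F) = -7
v(t) = -7 + t**2 (v(t) = t*t - 7 = t**2 - 7 = -7 + t**2)
((6*v(0) + q(z(0), -4)) + D)**2 = ((6*(-7 + 0**2) + (4 - 1*(-5))) - 59/10)**2 = ((6*(-7 + 0) + (4 + 5)) - 59/10)**2 = ((6*(-7) + 9) - 59/10)**2 = ((-42 + 9) - 59/10)**2 = (-33 - 59/10)**2 = (-389/10)**2 = 151321/100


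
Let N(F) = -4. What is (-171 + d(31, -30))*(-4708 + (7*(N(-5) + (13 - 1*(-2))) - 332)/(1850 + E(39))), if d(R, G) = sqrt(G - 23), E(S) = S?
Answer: 1520817057/1889 - 8893667*I*sqrt(53)/1889 ≈ 8.0509e+5 - 34276.0*I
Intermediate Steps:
d(R, G) = sqrt(-23 + G)
(-171 + d(31, -30))*(-4708 + (7*(N(-5) + (13 - 1*(-2))) - 332)/(1850 + E(39))) = (-171 + sqrt(-23 - 30))*(-4708 + (7*(-4 + (13 - 1*(-2))) - 332)/(1850 + 39)) = (-171 + sqrt(-53))*(-4708 + (7*(-4 + (13 + 2)) - 332)/1889) = (-171 + I*sqrt(53))*(-4708 + (7*(-4 + 15) - 332)*(1/1889)) = (-171 + I*sqrt(53))*(-4708 + (7*11 - 332)*(1/1889)) = (-171 + I*sqrt(53))*(-4708 + (77 - 332)*(1/1889)) = (-171 + I*sqrt(53))*(-4708 - 255*1/1889) = (-171 + I*sqrt(53))*(-4708 - 255/1889) = (-171 + I*sqrt(53))*(-8893667/1889) = 1520817057/1889 - 8893667*I*sqrt(53)/1889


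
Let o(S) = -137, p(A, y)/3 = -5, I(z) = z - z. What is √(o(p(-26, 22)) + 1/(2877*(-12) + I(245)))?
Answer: 23*I*√8574419/5754 ≈ 11.705*I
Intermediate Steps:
I(z) = 0
p(A, y) = -15 (p(A, y) = 3*(-5) = -15)
√(o(p(-26, 22)) + 1/(2877*(-12) + I(245))) = √(-137 + 1/(2877*(-12) + 0)) = √(-137 + 1/(-34524 + 0)) = √(-137 + 1/(-34524)) = √(-137 - 1/34524) = √(-4729789/34524) = 23*I*√8574419/5754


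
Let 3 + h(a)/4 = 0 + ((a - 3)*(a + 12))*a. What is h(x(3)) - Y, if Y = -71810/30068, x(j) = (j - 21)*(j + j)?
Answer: -69207539831/15034 ≈ -4.6034e+6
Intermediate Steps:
x(j) = 2*j*(-21 + j) (x(j) = (-21 + j)*(2*j) = 2*j*(-21 + j))
Y = -35905/15034 (Y = -71810*1/30068 = -35905/15034 ≈ -2.3883)
h(a) = -12 + 4*a*(-3 + a)*(12 + a) (h(a) = -12 + 4*(0 + ((a - 3)*(a + 12))*a) = -12 + 4*(0 + ((-3 + a)*(12 + a))*a) = -12 + 4*(0 + a*(-3 + a)*(12 + a)) = -12 + 4*(a*(-3 + a)*(12 + a)) = -12 + 4*a*(-3 + a)*(12 + a))
h(x(3)) - Y = (-12 - 288*3*(-21 + 3) + 4*(2*3*(-21 + 3))³ + 36*(2*3*(-21 + 3))²) - 1*(-35905/15034) = (-12 - 288*3*(-18) + 4*(2*3*(-18))³ + 36*(2*3*(-18))²) + 35905/15034 = (-12 - 144*(-108) + 4*(-108)³ + 36*(-108)²) + 35905/15034 = (-12 + 15552 + 4*(-1259712) + 36*11664) + 35905/15034 = (-12 + 15552 - 5038848 + 419904) + 35905/15034 = -4603404 + 35905/15034 = -69207539831/15034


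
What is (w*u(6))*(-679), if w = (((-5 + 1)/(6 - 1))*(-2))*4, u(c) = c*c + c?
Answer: -912576/5 ≈ -1.8252e+5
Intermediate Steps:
u(c) = c + c² (u(c) = c² + c = c + c²)
w = 32/5 (w = (-4/5*(-2))*4 = (-4*⅕*(-2))*4 = -⅘*(-2)*4 = (8/5)*4 = 32/5 ≈ 6.4000)
(w*u(6))*(-679) = (32*(6*(1 + 6))/5)*(-679) = (32*(6*7)/5)*(-679) = ((32/5)*42)*(-679) = (1344/5)*(-679) = -912576/5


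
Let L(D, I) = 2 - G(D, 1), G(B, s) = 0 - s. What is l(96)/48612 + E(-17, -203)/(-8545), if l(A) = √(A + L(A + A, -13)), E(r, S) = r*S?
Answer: -3451/8545 + √11/16204 ≈ -0.40366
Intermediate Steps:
G(B, s) = -s
E(r, S) = S*r
L(D, I) = 3 (L(D, I) = 2 - (-1) = 2 - 1*(-1) = 2 + 1 = 3)
l(A) = √(3 + A) (l(A) = √(A + 3) = √(3 + A))
l(96)/48612 + E(-17, -203)/(-8545) = √(3 + 96)/48612 - 203*(-17)/(-8545) = √99*(1/48612) + 3451*(-1/8545) = (3*√11)*(1/48612) - 3451/8545 = √11/16204 - 3451/8545 = -3451/8545 + √11/16204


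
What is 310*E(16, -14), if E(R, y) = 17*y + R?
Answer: -68820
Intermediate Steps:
E(R, y) = R + 17*y
310*E(16, -14) = 310*(16 + 17*(-14)) = 310*(16 - 238) = 310*(-222) = -68820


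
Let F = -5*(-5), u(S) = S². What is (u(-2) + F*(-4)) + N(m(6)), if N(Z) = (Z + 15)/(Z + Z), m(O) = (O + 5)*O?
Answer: -4197/44 ≈ -95.386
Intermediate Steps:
F = 25
m(O) = O*(5 + O) (m(O) = (5 + O)*O = O*(5 + O))
N(Z) = (15 + Z)/(2*Z) (N(Z) = (15 + Z)/((2*Z)) = (15 + Z)*(1/(2*Z)) = (15 + Z)/(2*Z))
(u(-2) + F*(-4)) + N(m(6)) = ((-2)² + 25*(-4)) + (15 + 6*(5 + 6))/(2*((6*(5 + 6)))) = (4 - 100) + (15 + 6*11)/(2*((6*11))) = -96 + (½)*(15 + 66)/66 = -96 + (½)*(1/66)*81 = -96 + 27/44 = -4197/44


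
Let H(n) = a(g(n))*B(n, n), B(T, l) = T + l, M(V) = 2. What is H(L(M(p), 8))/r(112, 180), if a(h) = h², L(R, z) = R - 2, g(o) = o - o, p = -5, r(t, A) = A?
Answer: 0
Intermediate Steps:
g(o) = 0
L(R, z) = -2 + R
H(n) = 0 (H(n) = 0²*(n + n) = 0*(2*n) = 0)
H(L(M(p), 8))/r(112, 180) = 0/180 = 0*(1/180) = 0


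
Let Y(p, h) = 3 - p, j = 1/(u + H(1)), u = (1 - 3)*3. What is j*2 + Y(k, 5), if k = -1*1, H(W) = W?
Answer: 18/5 ≈ 3.6000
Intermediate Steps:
u = -6 (u = -2*3 = -6)
j = -⅕ (j = 1/(-6 + 1) = 1/(-5) = -⅕ ≈ -0.20000)
k = -1
j*2 + Y(k, 5) = -⅕*2 + (3 - 1*(-1)) = -⅖ + (3 + 1) = -⅖ + 4 = 18/5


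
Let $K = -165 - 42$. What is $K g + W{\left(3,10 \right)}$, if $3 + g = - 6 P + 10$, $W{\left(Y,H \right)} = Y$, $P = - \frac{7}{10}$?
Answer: $- \frac{11577}{5} \approx -2315.4$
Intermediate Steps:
$P = - \frac{7}{10}$ ($P = \left(-7\right) \frac{1}{10} = - \frac{7}{10} \approx -0.7$)
$g = \frac{56}{5}$ ($g = -3 + \left(\left(-6\right) \left(- \frac{7}{10}\right) + 10\right) = -3 + \left(\frac{21}{5} + 10\right) = -3 + \frac{71}{5} = \frac{56}{5} \approx 11.2$)
$K = -207$
$K g + W{\left(3,10 \right)} = \left(-207\right) \frac{56}{5} + 3 = - \frac{11592}{5} + 3 = - \frac{11577}{5}$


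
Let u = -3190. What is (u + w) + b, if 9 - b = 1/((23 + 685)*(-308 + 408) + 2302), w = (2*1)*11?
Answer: -230929219/73102 ≈ -3159.0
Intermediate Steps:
w = 22 (w = 2*11 = 22)
b = 657917/73102 (b = 9 - 1/((23 + 685)*(-308 + 408) + 2302) = 9 - 1/(708*100 + 2302) = 9 - 1/(70800 + 2302) = 9 - 1/73102 = 657917/73102 ≈ 9.0000)
(u + w) + b = (-3190 + 22) + 657917/73102 = -3168 + 657917/73102 = -230929219/73102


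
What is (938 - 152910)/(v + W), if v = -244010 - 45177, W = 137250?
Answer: 151972/151937 ≈ 1.0002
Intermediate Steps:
v = -289187
(938 - 152910)/(v + W) = (938 - 152910)/(-289187 + 137250) = -151972/(-151937) = -151972*(-1/151937) = 151972/151937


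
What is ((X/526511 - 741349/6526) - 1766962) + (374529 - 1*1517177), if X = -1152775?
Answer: -9997849194466449/3436010786 ≈ -2.9097e+6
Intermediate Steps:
((X/526511 - 741349/6526) - 1766962) + (374529 - 1*1517177) = ((-1152775/526511 - 741349/6526) - 1766962) + (374529 - 1*1517177) = ((-1152775*1/526511 - 741349*1/6526) - 1766962) + (374529 - 1517177) = ((-1152775/526511 - 741349/6526) - 1766962) - 1142648 = (-397851412989/3436010786 - 1766962) - 1142648 = -6071698341865121/3436010786 - 1142648 = -9997849194466449/3436010786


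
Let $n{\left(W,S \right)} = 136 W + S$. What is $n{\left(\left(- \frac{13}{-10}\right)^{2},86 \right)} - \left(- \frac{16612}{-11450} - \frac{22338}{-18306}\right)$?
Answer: $\frac{1823371201}{5822325} \approx 313.17$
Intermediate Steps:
$n{\left(W,S \right)} = S + 136 W$
$n{\left(\left(- \frac{13}{-10}\right)^{2},86 \right)} - \left(- \frac{16612}{-11450} - \frac{22338}{-18306}\right) = \left(86 + 136 \left(- \frac{13}{-10}\right)^{2}\right) - \left(- \frac{16612}{-11450} - \frac{22338}{-18306}\right) = \left(86 + 136 \left(\left(-13\right) \left(- \frac{1}{10}\right)\right)^{2}\right) - \left(\left(-16612\right) \left(- \frac{1}{11450}\right) - - \frac{1241}{1017}\right) = \left(86 + 136 \left(\frac{13}{10}\right)^{2}\right) - \left(\frac{8306}{5725} + \frac{1241}{1017}\right) = \left(86 + 136 \cdot \frac{169}{100}\right) - \frac{15551927}{5822325} = \left(86 + \frac{5746}{25}\right) - \frac{15551927}{5822325} = \frac{7896}{25} - \frac{15551927}{5822325} = \frac{1823371201}{5822325}$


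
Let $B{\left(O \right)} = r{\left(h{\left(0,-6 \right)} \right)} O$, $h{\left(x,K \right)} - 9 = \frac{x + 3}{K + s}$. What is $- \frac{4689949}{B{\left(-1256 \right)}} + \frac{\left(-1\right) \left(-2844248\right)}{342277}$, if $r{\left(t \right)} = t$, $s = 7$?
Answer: $\frac{1648130179729}{5158798944} \approx 319.48$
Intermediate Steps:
$h{\left(x,K \right)} = 9 + \frac{3 + x}{7 + K}$ ($h{\left(x,K \right)} = 9 + \frac{x + 3}{K + 7} = 9 + \frac{3 + x}{7 + K}$)
$B{\left(O \right)} = 12 O$ ($B{\left(O \right)} = \frac{66 + 0 + 9 \left(-6\right)}{7 - 6} O = \frac{66 + 0 - 54}{1} O = 1 \cdot 12 O = 12 O$)
$- \frac{4689949}{B{\left(-1256 \right)}} + \frac{\left(-1\right) \left(-2844248\right)}{342277} = - \frac{4689949}{12 \left(-1256\right)} + \frac{\left(-1\right) \left(-2844248\right)}{342277} = - \frac{4689949}{-15072} + 2844248 \cdot \frac{1}{342277} = \left(-4689949\right) \left(- \frac{1}{15072}\right) + \frac{2844248}{342277} = \frac{4689949}{15072} + \frac{2844248}{342277} = \frac{1648130179729}{5158798944}$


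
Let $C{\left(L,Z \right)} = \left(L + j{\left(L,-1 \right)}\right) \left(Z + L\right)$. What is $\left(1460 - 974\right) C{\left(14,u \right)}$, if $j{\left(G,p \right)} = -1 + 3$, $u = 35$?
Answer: $381024$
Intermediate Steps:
$j{\left(G,p \right)} = 2$
$C{\left(L,Z \right)} = \left(2 + L\right) \left(L + Z\right)$ ($C{\left(L,Z \right)} = \left(L + 2\right) \left(Z + L\right) = \left(2 + L\right) \left(L + Z\right)$)
$\left(1460 - 974\right) C{\left(14,u \right)} = \left(1460 - 974\right) \left(14^{2} + 2 \cdot 14 + 2 \cdot 35 + 14 \cdot 35\right) = 486 \left(196 + 28 + 70 + 490\right) = 486 \cdot 784 = 381024$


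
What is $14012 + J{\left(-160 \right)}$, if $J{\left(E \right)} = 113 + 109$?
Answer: $14234$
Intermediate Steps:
$J{\left(E \right)} = 222$
$14012 + J{\left(-160 \right)} = 14012 + 222 = 14234$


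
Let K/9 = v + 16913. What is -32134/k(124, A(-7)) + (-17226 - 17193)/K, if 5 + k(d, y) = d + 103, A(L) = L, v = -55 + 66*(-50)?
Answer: -72753629/501646 ≈ -145.03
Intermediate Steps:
v = -3355 (v = -55 - 3300 = -3355)
k(d, y) = 98 + d (k(d, y) = -5 + (d + 103) = -5 + (103 + d) = 98 + d)
K = 122022 (K = 9*(-3355 + 16913) = 9*13558 = 122022)
-32134/k(124, A(-7)) + (-17226 - 17193)/K = -32134/(98 + 124) + (-17226 - 17193)/122022 = -32134/222 - 34419*1/122022 = -32134*1/222 - 11473/40674 = -16067/111 - 11473/40674 = -72753629/501646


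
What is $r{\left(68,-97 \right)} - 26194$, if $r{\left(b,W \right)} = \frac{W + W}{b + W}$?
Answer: $- \frac{759432}{29} \approx -26187.0$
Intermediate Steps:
$r{\left(b,W \right)} = \frac{2 W}{W + b}$
$r{\left(68,-97 \right)} - 26194 = 2 \left(-97\right) \frac{1}{-97 + 68} - 26194 = 2 \left(-97\right) \frac{1}{-29} - 26194 = 2 \left(-97\right) \left(- \frac{1}{29}\right) - 26194 = \frac{194}{29} - 26194 = - \frac{759432}{29}$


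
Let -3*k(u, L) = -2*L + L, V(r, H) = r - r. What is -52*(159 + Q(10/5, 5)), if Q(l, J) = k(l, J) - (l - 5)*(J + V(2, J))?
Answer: -27404/3 ≈ -9134.7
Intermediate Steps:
V(r, H) = 0
k(u, L) = L/3 (k(u, L) = -(-2*L + L)/3 = -(-1)*L/3 = L/3)
Q(l, J) = J/3 - J*(-5 + l) (Q(l, J) = J/3 - (l - 5)*(J + 0) = J/3 - (-5 + l)*J = J/3 - J*(-5 + l))
-52*(159 + Q(10/5, 5)) = -52*(159 + (⅓)*5*(16 - 30/5)) = -52*(159 + (⅓)*5*(16 - 3*2)) = -52*(159 + (⅓)*5*(16 - 6)) = -52*(159 + (⅓)*5*10) = -52*(159 + 50/3) = -52*527/3 = -27404/3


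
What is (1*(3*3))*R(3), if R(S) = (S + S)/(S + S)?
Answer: 9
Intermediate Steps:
R(S) = 1 (R(S) = (2*S)/((2*S)) = (2*S)*(1/(2*S)) = 1)
(1*(3*3))*R(3) = (1*(3*3))*1 = (1*9)*1 = 9*1 = 9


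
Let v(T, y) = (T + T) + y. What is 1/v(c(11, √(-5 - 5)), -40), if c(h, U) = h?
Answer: -1/18 ≈ -0.055556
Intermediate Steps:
v(T, y) = y + 2*T (v(T, y) = 2*T + y = y + 2*T)
1/v(c(11, √(-5 - 5)), -40) = 1/(-40 + 2*11) = 1/(-40 + 22) = 1/(-18) = -1/18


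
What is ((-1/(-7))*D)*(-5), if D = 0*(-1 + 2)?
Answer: 0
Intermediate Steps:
D = 0 (D = 0*1 = 0)
((-1/(-7))*D)*(-5) = (-1/(-7)*0)*(-5) = (-1*(-⅐)*0)*(-5) = ((⅐)*0)*(-5) = 0*(-5) = 0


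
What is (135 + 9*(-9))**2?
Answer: 2916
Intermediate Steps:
(135 + 9*(-9))**2 = (135 - 81)**2 = 54**2 = 2916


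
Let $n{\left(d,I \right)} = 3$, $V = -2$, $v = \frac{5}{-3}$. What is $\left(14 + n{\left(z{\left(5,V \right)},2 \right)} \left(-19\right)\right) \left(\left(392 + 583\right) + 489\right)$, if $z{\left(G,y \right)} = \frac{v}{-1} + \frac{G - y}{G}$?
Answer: $-62952$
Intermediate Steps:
$v = - \frac{5}{3}$ ($v = 5 \left(- \frac{1}{3}\right) = - \frac{5}{3} \approx -1.6667$)
$z{\left(G,y \right)} = \frac{5}{3} + \frac{G - y}{G}$ ($z{\left(G,y \right)} = - \frac{5}{3 \left(-1\right)} + \frac{G - y}{G} = \left(- \frac{5}{3}\right) \left(-1\right) + \frac{G - y}{G} = \frac{5}{3} + \frac{G - y}{G}$)
$\left(14 + n{\left(z{\left(5,V \right)},2 \right)} \left(-19\right)\right) \left(\left(392 + 583\right) + 489\right) = \left(14 + 3 \left(-19\right)\right) \left(\left(392 + 583\right) + 489\right) = \left(14 - 57\right) \left(975 + 489\right) = \left(-43\right) 1464 = -62952$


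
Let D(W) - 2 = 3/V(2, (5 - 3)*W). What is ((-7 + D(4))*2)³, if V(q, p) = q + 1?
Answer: -512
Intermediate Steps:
V(q, p) = 1 + q
D(W) = 3 (D(W) = 2 + 3/(1 + 2) = 2 + 3/3 = 2 + 3*(⅓) = 2 + 1 = 3)
((-7 + D(4))*2)³ = ((-7 + 3)*2)³ = (-4*2)³ = (-8)³ = -512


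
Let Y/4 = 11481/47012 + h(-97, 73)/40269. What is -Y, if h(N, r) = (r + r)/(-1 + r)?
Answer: -4161813470/4259534013 ≈ -0.97706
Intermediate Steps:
h(N, r) = 2*r/(-1 + r) (h(N, r) = (2*r)/(-1 + r) = 2*r/(-1 + r))
Y = 4161813470/4259534013 (Y = 4*(11481/47012 + (2*73/(-1 + 73))/40269) = 4*(11481*(1/47012) + (2*73/72)*(1/40269)) = 4*(11481/47012 + (2*73*(1/72))*(1/40269)) = 4*(11481/47012 + (73/36)*(1/40269)) = 4*(11481/47012 + 73/1449684) = 4*(2080906735/8519068026) = 4161813470/4259534013 ≈ 0.97706)
-Y = -1*4161813470/4259534013 = -4161813470/4259534013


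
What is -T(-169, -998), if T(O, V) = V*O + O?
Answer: -168493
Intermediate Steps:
T(O, V) = O + O*V (T(O, V) = O*V + O = O + O*V)
-T(-169, -998) = -(-169)*(1 - 998) = -(-169)*(-997) = -1*168493 = -168493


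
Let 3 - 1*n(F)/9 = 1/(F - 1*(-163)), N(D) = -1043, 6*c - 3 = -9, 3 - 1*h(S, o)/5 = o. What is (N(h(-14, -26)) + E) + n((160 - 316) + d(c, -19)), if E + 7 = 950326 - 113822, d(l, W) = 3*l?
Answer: 3341915/4 ≈ 8.3548e+5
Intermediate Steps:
h(S, o) = 15 - 5*o
c = -1 (c = 1/2 + (1/6)*(-9) = 1/2 - 3/2 = -1)
n(F) = 27 - 9/(163 + F) (n(F) = 27 - 9/(F - 1*(-163)) = 27 - 9/(F + 163) = 27 - 9/(163 + F))
E = 836497 (E = -7 + (950326 - 113822) = -7 + 836504 = 836497)
(N(h(-14, -26)) + E) + n((160 - 316) + d(c, -19)) = (-1043 + 836497) + 9*(488 + 3*((160 - 316) + 3*(-1)))/(163 + ((160 - 316) + 3*(-1))) = 835454 + 9*(488 + 3*(-156 - 3))/(163 + (-156 - 3)) = 835454 + 9*(488 + 3*(-159))/(163 - 159) = 835454 + 9*(488 - 477)/4 = 835454 + 9*(1/4)*11 = 835454 + 99/4 = 3341915/4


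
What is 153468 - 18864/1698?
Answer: 43428300/283 ≈ 1.5346e+5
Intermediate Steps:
153468 - 18864/1698 = 153468 - 1*3144/283 = 153468 - 3144/283 = 43428300/283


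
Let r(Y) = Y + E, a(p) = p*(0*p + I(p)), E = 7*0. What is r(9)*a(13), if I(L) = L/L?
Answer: 117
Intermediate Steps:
I(L) = 1
E = 0
a(p) = p (a(p) = p*(0*p + 1) = p*(0 + 1) = p*1 = p)
r(Y) = Y (r(Y) = Y + 0 = Y)
r(9)*a(13) = 9*13 = 117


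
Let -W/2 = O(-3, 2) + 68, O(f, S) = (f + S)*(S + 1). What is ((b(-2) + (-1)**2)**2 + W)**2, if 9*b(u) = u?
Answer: 109851361/6561 ≈ 16743.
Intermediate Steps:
b(u) = u/9
O(f, S) = (1 + S)*(S + f) (O(f, S) = (S + f)*(1 + S) = (1 + S)*(S + f))
W = -130 (W = -2*((2 - 3 + 2**2 + 2*(-3)) + 68) = -2*((2 - 3 + 4 - 6) + 68) = -2*(-3 + 68) = -2*65 = -130)
((b(-2) + (-1)**2)**2 + W)**2 = (((1/9)*(-2) + (-1)**2)**2 - 130)**2 = ((-2/9 + 1)**2 - 130)**2 = ((7/9)**2 - 130)**2 = (49/81 - 130)**2 = (-10481/81)**2 = 109851361/6561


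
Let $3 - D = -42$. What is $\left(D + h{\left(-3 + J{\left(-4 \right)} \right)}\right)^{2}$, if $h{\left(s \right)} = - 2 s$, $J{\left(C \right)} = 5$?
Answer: $1681$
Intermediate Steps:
$D = 45$ ($D = 3 - -42 = 3 + 42 = 45$)
$\left(D + h{\left(-3 + J{\left(-4 \right)} \right)}\right)^{2} = \left(45 - 2 \left(-3 + 5\right)\right)^{2} = \left(45 - 4\right)^{2} = 41^{2} = 1681$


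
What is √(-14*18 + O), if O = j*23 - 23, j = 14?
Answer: √47 ≈ 6.8557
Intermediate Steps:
O = 299 (O = 14*23 - 23 = 322 - 23 = 299)
√(-14*18 + O) = √(-14*18 + 299) = √(-252 + 299) = √47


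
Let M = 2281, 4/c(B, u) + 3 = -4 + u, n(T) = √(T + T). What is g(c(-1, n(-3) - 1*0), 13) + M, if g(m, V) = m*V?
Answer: 125091/55 - 52*I*√6/55 ≈ 2274.4 - 2.3159*I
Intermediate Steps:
n(T) = √2*√T (n(T) = √(2*T) = √2*√T)
c(B, u) = 4/(-7 + u) (c(B, u) = 4/(-3 + (-4 + u)) = 4/(-7 + u))
g(m, V) = V*m
g(c(-1, n(-3) - 1*0), 13) + M = 13*(4/(-7 + (√2*√(-3) - 1*0))) + 2281 = 13*(4/(-7 + (√2*(I*√3) + 0))) + 2281 = 13*(4/(-7 + (I*√6 + 0))) + 2281 = 13*(4/(-7 + I*√6)) + 2281 = 52/(-7 + I*√6) + 2281 = 2281 + 52/(-7 + I*√6)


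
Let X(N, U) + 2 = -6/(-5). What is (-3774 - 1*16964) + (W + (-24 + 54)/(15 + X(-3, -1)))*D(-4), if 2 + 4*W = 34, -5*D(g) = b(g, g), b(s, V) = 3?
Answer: -7364144/355 ≈ -20744.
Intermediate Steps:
D(g) = -⅗ (D(g) = -⅕*3 = -⅗)
W = 8 (W = -½ + (¼)*34 = -½ + 17/2 = 8)
X(N, U) = -⅘ (X(N, U) = -2 - 6/(-5) = -2 - 6*(-⅕) = -2 + 6/5 = -⅘)
(-3774 - 1*16964) + (W + (-24 + 54)/(15 + X(-3, -1)))*D(-4) = (-3774 - 1*16964) + (8 + (-24 + 54)/(15 - ⅘))*(-⅗) = (-3774 - 16964) + (8 + 30/(71/5))*(-⅗) = -20738 + (8 + 30*(5/71))*(-⅗) = -20738 + (8 + 150/71)*(-⅗) = -20738 + (718/71)*(-⅗) = -20738 - 2154/355 = -7364144/355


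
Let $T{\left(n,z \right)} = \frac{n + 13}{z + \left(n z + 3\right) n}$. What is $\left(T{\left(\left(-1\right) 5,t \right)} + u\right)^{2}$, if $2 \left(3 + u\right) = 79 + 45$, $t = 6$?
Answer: $\frac{69338929}{19881} \approx 3487.7$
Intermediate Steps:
$T{\left(n,z \right)} = \frac{13 + n}{z + n \left(3 + n z\right)}$ ($T{\left(n,z \right)} = \frac{13 + n}{z + \left(3 + n z\right) n} = \frac{13 + n}{z + n \left(3 + n z\right)}$)
$u = 59$ ($u = -3 + \frac{79 + 45}{2} = -3 + \frac{1}{2} \cdot 124 = -3 + 62 = 59$)
$\left(T{\left(\left(-1\right) 5,t \right)} + u\right)^{2} = \left(\frac{13 - 5}{6 + 3 \left(\left(-1\right) 5\right) + 6 \left(\left(-1\right) 5\right)^{2}} + 59\right)^{2} = \left(\frac{13 - 5}{6 + 3 \left(-5\right) + 6 \left(-5\right)^{2}} + 59\right)^{2} = \left(\frac{1}{6 - 15 + 6 \cdot 25} \cdot 8 + 59\right)^{2} = \left(\frac{1}{6 - 15 + 150} \cdot 8 + 59\right)^{2} = \left(\frac{1}{141} \cdot 8 + 59\right)^{2} = \left(\frac{8}{141} + 59\right)^{2} = \left(\frac{8327}{141}\right)^{2} = \frac{69338929}{19881}$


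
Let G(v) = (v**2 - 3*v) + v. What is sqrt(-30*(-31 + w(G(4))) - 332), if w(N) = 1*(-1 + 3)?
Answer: sqrt(538) ≈ 23.195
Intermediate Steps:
G(v) = v**2 - 2*v
w(N) = 2 (w(N) = 1*2 = 2)
sqrt(-30*(-31 + w(G(4))) - 332) = sqrt(-30*(-31 + 2) - 332) = sqrt(-30*(-29) - 332) = sqrt(870 - 332) = sqrt(538)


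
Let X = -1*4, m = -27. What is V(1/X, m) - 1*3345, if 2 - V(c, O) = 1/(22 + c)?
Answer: -290845/87 ≈ -3343.0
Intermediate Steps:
X = -4
V(c, O) = 2 - 1/(22 + c)
V(1/X, m) - 1*3345 = (43 + 2/(-4))/(22 + 1/(-4)) - 1*3345 = (43 + 2*(-¼))/(22 - ¼) - 3345 = (43 - ½)/(87/4) - 3345 = (4/87)*(85/2) - 3345 = 170/87 - 3345 = -290845/87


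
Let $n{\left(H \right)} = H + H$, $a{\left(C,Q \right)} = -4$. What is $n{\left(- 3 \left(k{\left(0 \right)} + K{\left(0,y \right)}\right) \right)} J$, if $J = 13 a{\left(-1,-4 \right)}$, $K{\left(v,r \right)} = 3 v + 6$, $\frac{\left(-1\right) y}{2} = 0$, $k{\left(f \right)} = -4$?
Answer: $624$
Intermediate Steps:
$y = 0$ ($y = \left(-2\right) 0 = 0$)
$K{\left(v,r \right)} = 6 + 3 v$
$n{\left(H \right)} = 2 H$
$J = -52$ ($J = 13 \left(-4\right) = -52$)
$n{\left(- 3 \left(k{\left(0 \right)} + K{\left(0,y \right)}\right) \right)} J = 2 \left(- 3 \left(-4 + \left(6 + 3 \cdot 0\right)\right)\right) \left(-52\right) = 2 \left(- 3 \left(-4 + \left(6 + 0\right)\right)\right) \left(-52\right) = 2 \left(- 3 \left(-4 + 6\right)\right) \left(-52\right) = 2 \left(\left(-3\right) 2\right) \left(-52\right) = 2 \left(-6\right) \left(-52\right) = \left(-12\right) \left(-52\right) = 624$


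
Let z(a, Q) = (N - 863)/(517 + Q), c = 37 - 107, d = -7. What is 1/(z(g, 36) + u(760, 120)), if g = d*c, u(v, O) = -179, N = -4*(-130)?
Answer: -79/14190 ≈ -0.0055673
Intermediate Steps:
N = 520
c = -70
g = 490 (g = -7*(-70) = 490)
z(a, Q) = -343/(517 + Q) (z(a, Q) = (520 - 863)/(517 + Q) = -343/(517 + Q))
1/(z(g, 36) + u(760, 120)) = 1/(-343/(517 + 36) - 179) = 1/(-343/553 - 179) = 1/(-343*1/553 - 179) = 1/(-49/79 - 179) = 1/(-14190/79) = -79/14190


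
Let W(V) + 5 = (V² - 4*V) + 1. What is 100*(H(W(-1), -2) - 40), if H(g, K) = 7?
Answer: -3300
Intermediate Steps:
W(V) = -4 + V² - 4*V (W(V) = -5 + ((V² - 4*V) + 1) = -5 + (1 + V² - 4*V) = -4 + V² - 4*V)
100*(H(W(-1), -2) - 40) = 100*(7 - 40) = 100*(-33) = -3300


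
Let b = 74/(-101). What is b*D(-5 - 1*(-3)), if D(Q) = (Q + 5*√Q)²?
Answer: 3404/101 + 1480*I*√2/101 ≈ 33.703 + 20.723*I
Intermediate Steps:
b = -74/101 (b = 74*(-1/101) = -74/101 ≈ -0.73267)
b*D(-5 - 1*(-3)) = -74*((-5 - 1*(-3)) + 5*√(-5 - 1*(-3)))²/101 = -74*((-5 + 3) + 5*√(-5 + 3))²/101 = -74*(-2 + 5*√(-2))²/101 = -74*(-2 + 5*(I*√2))²/101 = -74*(-2 + 5*I*√2)²/101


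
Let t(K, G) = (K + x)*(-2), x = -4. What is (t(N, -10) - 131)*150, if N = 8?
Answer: -20850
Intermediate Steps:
t(K, G) = 8 - 2*K (t(K, G) = (K - 4)*(-2) = (-4 + K)*(-2) = 8 - 2*K)
(t(N, -10) - 131)*150 = ((8 - 2*8) - 131)*150 = ((8 - 16) - 131)*150 = (-8 - 131)*150 = -139*150 = -20850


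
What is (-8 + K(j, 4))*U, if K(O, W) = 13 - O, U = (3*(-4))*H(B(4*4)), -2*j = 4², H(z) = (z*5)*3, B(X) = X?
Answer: -37440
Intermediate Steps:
H(z) = 15*z (H(z) = (5*z)*3 = 15*z)
j = -8 (j = -½*4² = -½*16 = -8)
U = -2880 (U = (3*(-4))*(15*(4*4)) = -180*16 = -12*240 = -2880)
(-8 + K(j, 4))*U = (-8 + (13 - 1*(-8)))*(-2880) = (-8 + (13 + 8))*(-2880) = (-8 + 21)*(-2880) = 13*(-2880) = -37440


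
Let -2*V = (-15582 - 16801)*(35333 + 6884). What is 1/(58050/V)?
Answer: 1367113111/116100 ≈ 11775.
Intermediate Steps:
V = 1367113111/2 (V = -(-15582 - 16801)*(35333 + 6884)/2 = -(-32383)*42217/2 = -½*(-1367113111) = 1367113111/2 ≈ 6.8356e+8)
1/(58050/V) = 1/(58050/(1367113111/2)) = 1/(58050*(2/1367113111)) = 1/(116100/1367113111) = 1367113111/116100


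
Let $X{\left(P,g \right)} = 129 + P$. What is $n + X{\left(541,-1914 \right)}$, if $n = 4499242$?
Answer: $4499912$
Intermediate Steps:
$n + X{\left(541,-1914 \right)} = 4499242 + \left(129 + 541\right) = 4499242 + 670 = 4499912$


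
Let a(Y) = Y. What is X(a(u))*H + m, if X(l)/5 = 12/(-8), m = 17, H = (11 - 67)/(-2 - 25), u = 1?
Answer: 13/9 ≈ 1.4444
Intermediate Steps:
H = 56/27 (H = -56/(-27) = -56*(-1/27) = 56/27 ≈ 2.0741)
X(l) = -15/2 (X(l) = 5*(12/(-8)) = 5*(12*(-⅛)) = 5*(-3/2) = -15/2)
X(a(u))*H + m = -15/2*56/27 + 17 = -140/9 + 17 = 13/9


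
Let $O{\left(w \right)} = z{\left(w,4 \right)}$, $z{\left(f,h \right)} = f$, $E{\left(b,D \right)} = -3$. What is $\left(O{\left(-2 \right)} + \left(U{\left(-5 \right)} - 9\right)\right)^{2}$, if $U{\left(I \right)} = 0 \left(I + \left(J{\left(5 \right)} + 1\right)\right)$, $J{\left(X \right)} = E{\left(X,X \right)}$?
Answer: $121$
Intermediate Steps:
$J{\left(X \right)} = -3$
$U{\left(I \right)} = 0$ ($U{\left(I \right)} = 0 \left(I + \left(-3 + 1\right)\right) = 0 \left(I - 2\right) = 0 \left(-2 + I\right) = 0$)
$O{\left(w \right)} = w$
$\left(O{\left(-2 \right)} + \left(U{\left(-5 \right)} - 9\right)\right)^{2} = \left(-2 + \left(0 - 9\right)\right)^{2} = \left(-2 - 9\right)^{2} = \left(-11\right)^{2} = 121$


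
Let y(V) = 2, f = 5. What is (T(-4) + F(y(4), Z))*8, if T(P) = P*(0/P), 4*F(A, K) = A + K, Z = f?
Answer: 14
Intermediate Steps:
Z = 5
F(A, K) = A/4 + K/4 (F(A, K) = (A + K)/4 = A/4 + K/4)
T(P) = 0 (T(P) = P*0 = 0)
(T(-4) + F(y(4), Z))*8 = (0 + ((¼)*2 + (¼)*5))*8 = (0 + (½ + 5/4))*8 = (0 + 7/4)*8 = (7/4)*8 = 14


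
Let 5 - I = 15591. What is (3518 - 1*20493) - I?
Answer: -1389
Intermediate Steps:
I = -15586 (I = 5 - 1*15591 = 5 - 15591 = -15586)
(3518 - 1*20493) - I = (3518 - 1*20493) - 1*(-15586) = (3518 - 20493) + 15586 = -16975 + 15586 = -1389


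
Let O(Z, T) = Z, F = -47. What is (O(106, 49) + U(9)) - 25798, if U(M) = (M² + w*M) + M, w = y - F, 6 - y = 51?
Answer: -25584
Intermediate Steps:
y = -45 (y = 6 - 1*51 = 6 - 51 = -45)
w = 2 (w = -45 - 1*(-47) = -45 + 47 = 2)
U(M) = M² + 3*M (U(M) = (M² + 2*M) + M = M² + 3*M)
(O(106, 49) + U(9)) - 25798 = (106 + 9*(3 + 9)) - 25798 = (106 + 9*12) - 25798 = (106 + 108) - 25798 = 214 - 25798 = -25584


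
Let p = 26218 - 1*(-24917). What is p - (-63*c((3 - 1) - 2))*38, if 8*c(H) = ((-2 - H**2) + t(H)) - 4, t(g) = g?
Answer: 98679/2 ≈ 49340.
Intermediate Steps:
c(H) = -3/4 - H**2/8 + H/8 (c(H) = (((-2 - H**2) + H) - 4)/8 = ((-2 + H - H**2) - 4)/8 = (-6 + H - H**2)/8 = -3/4 - H**2/8 + H/8)
p = 51135 (p = 26218 + 24917 = 51135)
p - (-63*c((3 - 1) - 2))*38 = 51135 - (-63*(-3/4 - ((3 - 1) - 2)**2/8 + ((3 - 1) - 2)/8))*38 = 51135 - (-63*(-3/4 - (2 - 2)**2/8 + (2 - 2)/8))*38 = 51135 - (-63*(-3/4 - 1/8*0**2 + (1/8)*0))*38 = 51135 - (-63*(-3/4 - 1/8*0 + 0))*38 = 51135 - (-63*(-3/4 + 0 + 0))*38 = 51135 - (-63*(-3/4))*38 = 51135 - 189*38/4 = 51135 - 1*3591/2 = 51135 - 3591/2 = 98679/2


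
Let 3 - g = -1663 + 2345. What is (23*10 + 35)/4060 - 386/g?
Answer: 7131/11252 ≈ 0.63375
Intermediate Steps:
g = -679 (g = 3 - (-1663 + 2345) = 3 - 1*682 = 3 - 682 = -679)
(23*10 + 35)/4060 - 386/g = (23*10 + 35)/4060 - 386/(-679) = (230 + 35)*(1/4060) - 386*(-1/679) = 265*(1/4060) + 386/679 = 53/812 + 386/679 = 7131/11252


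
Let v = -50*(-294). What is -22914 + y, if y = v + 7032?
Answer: -1182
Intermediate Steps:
v = 14700
y = 21732 (y = 14700 + 7032 = 21732)
-22914 + y = -22914 + 21732 = -1182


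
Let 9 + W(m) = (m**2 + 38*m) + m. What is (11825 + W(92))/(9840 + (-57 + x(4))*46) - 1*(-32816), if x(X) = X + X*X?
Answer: 10272326/313 ≈ 32819.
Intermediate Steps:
x(X) = X + X**2
W(m) = -9 + m**2 + 39*m (W(m) = -9 + ((m**2 + 38*m) + m) = -9 + (m**2 + 39*m) = -9 + m**2 + 39*m)
(11825 + W(92))/(9840 + (-57 + x(4))*46) - 1*(-32816) = (11825 + (-9 + 92**2 + 39*92))/(9840 + (-57 + 4*(1 + 4))*46) - 1*(-32816) = (11825 + (-9 + 8464 + 3588))/(9840 + (-57 + 4*5)*46) + 32816 = (11825 + 12043)/(9840 + (-57 + 20)*46) + 32816 = 23868/(9840 - 37*46) + 32816 = 23868/(9840 - 1702) + 32816 = 23868/8138 + 32816 = 23868*(1/8138) + 32816 = 918/313 + 32816 = 10272326/313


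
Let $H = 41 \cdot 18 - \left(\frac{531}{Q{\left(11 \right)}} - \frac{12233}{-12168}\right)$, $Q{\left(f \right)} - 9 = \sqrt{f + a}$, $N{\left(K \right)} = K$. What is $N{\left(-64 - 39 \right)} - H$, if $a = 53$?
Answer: $- \frac{12868979}{15912} \approx -808.76$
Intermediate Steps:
$Q{\left(f \right)} = 9 + \sqrt{53 + f}$ ($Q{\left(f \right)} = 9 + \sqrt{f + 53} = 9 + \sqrt{53 + f}$)
$H = \frac{11230043}{15912}$ ($H = 41 \cdot 18 - \left(\frac{531}{9 + \sqrt{53 + 11}} - \frac{12233}{-12168}\right) = 738 - \left(\frac{531}{9 + \sqrt{64}} - - \frac{941}{936}\right) = 738 - \left(\frac{531}{9 + 8} + \frac{941}{936}\right) = 738 - \left(\frac{531}{17} + \frac{941}{936}\right) = 738 - \frac{513013}{15912} = \frac{11230043}{15912} \approx 705.76$)
$N{\left(-64 - 39 \right)} - H = \left(-64 - 39\right) - \frac{11230043}{15912} = -103 - \frac{11230043}{15912} = - \frac{12868979}{15912}$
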